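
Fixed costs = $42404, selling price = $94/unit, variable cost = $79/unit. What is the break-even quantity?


Formula: BEQ = Fixed Costs / (Price - Variable Cost)
Contribution margin = $94 - $79 = $15/unit
BEQ = ceil($42404 / $15/unit) = ceil(2826.93) = 2827 units

2827 units


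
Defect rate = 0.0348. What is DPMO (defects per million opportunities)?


DPMO = defect_rate * 1000000 = 0.0348 * 1000000

34800


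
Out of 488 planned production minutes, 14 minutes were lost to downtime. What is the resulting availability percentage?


Formula: Availability = (Planned Time - Downtime) / Planned Time * 100
Uptime = 488 - 14 = 474 min
Availability = 474 / 488 * 100 = 97.1%

97.1%


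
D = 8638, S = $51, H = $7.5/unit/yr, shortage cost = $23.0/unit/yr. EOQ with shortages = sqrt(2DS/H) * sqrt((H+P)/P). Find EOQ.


Formula: EOQ* = sqrt(2DS/H) * sqrt((H+P)/P)
Base EOQ = sqrt(2*8638*51/7.5) = 342.75 units
Correction = sqrt((7.5+23.0)/23.0) = 1.15156
EOQ* = 342.75 * 1.15156 = 394.7 units

394.7 units


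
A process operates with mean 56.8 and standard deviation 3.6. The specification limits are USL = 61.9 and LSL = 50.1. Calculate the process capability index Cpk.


Cpu = (61.9 - 56.8) / (3 * 3.6) = 0.47
Cpl = (56.8 - 50.1) / (3 * 3.6) = 0.62
Cpk = min(0.47, 0.62) = 0.47

0.47


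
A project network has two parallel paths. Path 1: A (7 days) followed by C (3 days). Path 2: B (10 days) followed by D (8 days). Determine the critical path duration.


Path 1 = 7 + 3 = 10 days
Path 2 = 10 + 8 = 18 days
Duration = max(10, 18) = 18 days

18 days


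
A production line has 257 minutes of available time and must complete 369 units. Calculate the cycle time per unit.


Formula: CT = Available Time / Number of Units
CT = 257 min / 369 units
CT = 0.7 min/unit

0.7 min/unit


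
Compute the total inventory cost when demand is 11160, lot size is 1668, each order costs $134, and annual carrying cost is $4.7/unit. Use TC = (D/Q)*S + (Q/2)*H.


TC = 11160/1668 * 134 + 1668/2 * 4.7

$4816.35


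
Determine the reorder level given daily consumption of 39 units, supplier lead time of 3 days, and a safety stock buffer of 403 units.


Formula: ROP = (Daily Demand * Lead Time) + Safety Stock
Demand during lead time = 39 * 3 = 117 units
ROP = 117 + 403 = 520 units

520 units


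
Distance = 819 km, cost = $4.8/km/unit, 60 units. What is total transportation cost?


TC = dist * cost * units = 819 * 4.8 * 60 = $235872.00

$235872.00


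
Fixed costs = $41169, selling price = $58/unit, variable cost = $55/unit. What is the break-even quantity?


Formula: BEQ = Fixed Costs / (Price - Variable Cost)
Contribution margin = $58 - $55 = $3/unit
BEQ = ceil($41169 / $3/unit) = ceil(13723.0) = 13723 units

13723 units


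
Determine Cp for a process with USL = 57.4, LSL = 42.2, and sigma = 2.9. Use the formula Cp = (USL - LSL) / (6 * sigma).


Cp = (57.4 - 42.2) / (6 * 2.9)

0.87


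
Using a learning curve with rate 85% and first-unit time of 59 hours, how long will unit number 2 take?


Formula: T_n = T_1 * (learning_rate)^(log2(n)) where learning_rate = rate/100
Doublings = log2(2) = 1
T_n = 59 * 0.85^1
T_n = 59 * 0.85 = 50.2 hours

50.2 hours


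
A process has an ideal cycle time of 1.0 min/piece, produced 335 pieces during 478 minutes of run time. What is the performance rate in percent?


Formula: Performance = (Ideal CT * Total Count) / Run Time * 100
Ideal output time = 1.0 * 335 = 335.0 min
Performance = 335.0 / 478 * 100 = 70.1%

70.1%


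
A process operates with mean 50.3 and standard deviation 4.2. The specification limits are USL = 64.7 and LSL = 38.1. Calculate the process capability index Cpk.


Cpu = (64.7 - 50.3) / (3 * 4.2) = 1.14
Cpl = (50.3 - 38.1) / (3 * 4.2) = 0.97
Cpk = min(1.14, 0.97) = 0.97

0.97


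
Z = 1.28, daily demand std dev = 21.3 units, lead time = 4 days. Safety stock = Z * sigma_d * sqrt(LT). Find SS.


Formula: SS = z * sigma_d * sqrt(LT)
sqrt(LT) = sqrt(4) = 2.0
SS = 1.28 * 21.3 * 2.0
SS = 54.5 units

54.5 units


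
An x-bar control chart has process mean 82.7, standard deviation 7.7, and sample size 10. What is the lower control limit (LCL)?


LCL = 82.7 - 3 * 7.7 / sqrt(10)

75.4


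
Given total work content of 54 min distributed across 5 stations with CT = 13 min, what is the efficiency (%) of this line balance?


Formula: Efficiency = Sum of Task Times / (N_stations * CT) * 100
Total station capacity = 5 stations * 13 min = 65 min
Efficiency = 54 / 65 * 100 = 83.1%

83.1%


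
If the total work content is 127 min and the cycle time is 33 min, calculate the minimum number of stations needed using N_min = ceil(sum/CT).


Formula: N_min = ceil(Sum of Task Times / Cycle Time)
N_min = ceil(127 min / 33 min) = ceil(3.8485)
N_min = 4 stations

4


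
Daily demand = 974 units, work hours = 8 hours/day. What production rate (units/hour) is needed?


Formula: Production Rate = Daily Demand / Available Hours
Rate = 974 units/day / 8 hours/day
Rate = 121.8 units/hour

121.8 units/hour


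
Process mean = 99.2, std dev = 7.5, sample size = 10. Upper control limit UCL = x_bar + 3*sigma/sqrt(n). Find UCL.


UCL = 99.2 + 3 * 7.5 / sqrt(10)

106.32


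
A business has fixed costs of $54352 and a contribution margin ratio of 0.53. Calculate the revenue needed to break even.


Formula: BER = Fixed Costs / Contribution Margin Ratio
BER = $54352 / 0.53
BER = $102550.94 (to the nearest cent)

$102550.94


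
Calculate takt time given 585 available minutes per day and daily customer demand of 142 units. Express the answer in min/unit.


Formula: Takt Time = Available Production Time / Customer Demand
Takt = 585 min/day / 142 units/day
Takt = 4.12 min/unit

4.12 min/unit


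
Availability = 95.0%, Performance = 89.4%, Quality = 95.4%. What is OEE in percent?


Formula: OEE = Availability * Performance * Quality / 10000
A * P = 95.0% * 89.4% / 100 = 84.93%
OEE = 84.93% * 95.4% / 100 = 81.0%

81.0%


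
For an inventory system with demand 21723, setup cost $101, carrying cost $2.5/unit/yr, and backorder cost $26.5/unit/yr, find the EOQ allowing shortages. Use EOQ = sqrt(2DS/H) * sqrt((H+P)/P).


Formula: EOQ* = sqrt(2DS/H) * sqrt((H+P)/P)
Base EOQ = sqrt(2*21723*101/2.5) = 1324.85 units
Correction = sqrt((2.5+26.5)/26.5) = 1.04611
EOQ* = 1324.85 * 1.04611 = 1385.9 units

1385.9 units


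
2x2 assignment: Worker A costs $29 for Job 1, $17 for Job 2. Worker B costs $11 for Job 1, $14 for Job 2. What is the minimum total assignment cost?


Option 1: A->1 + B->2 = $29 + $14 = $43
Option 2: A->2 + B->1 = $17 + $11 = $28
Min cost = min($43, $28) = $28

$28


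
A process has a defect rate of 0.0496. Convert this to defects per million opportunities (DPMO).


DPMO = defect_rate * 1000000 = 0.0496 * 1000000

49600


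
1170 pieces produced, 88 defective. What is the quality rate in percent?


Formula: Quality Rate = Good Pieces / Total Pieces * 100
Good pieces = 1170 - 88 = 1082
QR = 1082 / 1170 * 100 = 92.5%

92.5%


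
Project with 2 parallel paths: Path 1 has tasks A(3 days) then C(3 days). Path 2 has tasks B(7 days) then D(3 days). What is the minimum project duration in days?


Path 1 = 3 + 3 = 6 days
Path 2 = 7 + 3 = 10 days
Duration = max(6, 10) = 10 days

10 days


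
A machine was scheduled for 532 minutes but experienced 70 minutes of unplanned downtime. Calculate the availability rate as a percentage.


Formula: Availability = (Planned Time - Downtime) / Planned Time * 100
Uptime = 532 - 70 = 462 min
Availability = 462 / 532 * 100 = 86.8%

86.8%


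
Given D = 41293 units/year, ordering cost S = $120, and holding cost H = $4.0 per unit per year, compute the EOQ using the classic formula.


Formula: EOQ = sqrt(2 * D * S / H)
Numerator: 2 * 41293 * 120 = 9910320
2DS/H = 9910320 / 4.0 = 2477580.0
EOQ = sqrt(2477580.0) = 1574.0 units

1574.0 units


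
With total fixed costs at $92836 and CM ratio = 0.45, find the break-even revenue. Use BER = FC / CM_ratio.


Formula: BER = Fixed Costs / Contribution Margin Ratio
BER = $92836 / 0.45
BER = $206302.22 (to the nearest cent)

$206302.22


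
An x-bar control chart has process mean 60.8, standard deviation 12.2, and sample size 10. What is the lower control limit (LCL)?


LCL = 60.8 - 3 * 12.2 / sqrt(10)

49.23


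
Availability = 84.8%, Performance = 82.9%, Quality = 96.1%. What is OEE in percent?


Formula: OEE = Availability * Performance * Quality / 10000
A * P = 84.8% * 82.9% / 100 = 70.3%
OEE = 70.3% * 96.1% / 100 = 67.6%

67.6%


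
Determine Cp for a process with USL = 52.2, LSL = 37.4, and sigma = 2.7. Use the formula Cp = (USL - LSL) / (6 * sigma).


Cp = (52.2 - 37.4) / (6 * 2.7)

0.91


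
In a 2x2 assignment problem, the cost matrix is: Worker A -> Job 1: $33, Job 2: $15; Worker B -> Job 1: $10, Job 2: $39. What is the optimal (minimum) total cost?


Option 1: A->1 + B->2 = $33 + $39 = $72
Option 2: A->2 + B->1 = $15 + $10 = $25
Min cost = min($72, $25) = $25

$25


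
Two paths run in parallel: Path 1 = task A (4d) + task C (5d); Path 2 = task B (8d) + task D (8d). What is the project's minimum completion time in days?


Path 1 = 4 + 5 = 9 days
Path 2 = 8 + 8 = 16 days
Duration = max(9, 16) = 16 days

16 days


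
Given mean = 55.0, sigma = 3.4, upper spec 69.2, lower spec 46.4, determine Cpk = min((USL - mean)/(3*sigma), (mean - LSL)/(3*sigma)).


Cpu = (69.2 - 55.0) / (3 * 3.4) = 1.39
Cpl = (55.0 - 46.4) / (3 * 3.4) = 0.84
Cpk = min(1.39, 0.84) = 0.84

0.84


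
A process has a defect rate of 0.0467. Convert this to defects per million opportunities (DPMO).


DPMO = defect_rate * 1000000 = 0.0467 * 1000000

46700


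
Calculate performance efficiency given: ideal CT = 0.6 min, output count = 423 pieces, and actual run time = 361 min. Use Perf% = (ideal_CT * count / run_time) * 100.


Formula: Performance = (Ideal CT * Total Count) / Run Time * 100
Ideal output time = 0.6 * 423 = 253.8 min
Performance = 253.8 / 361 * 100 = 70.3%

70.3%


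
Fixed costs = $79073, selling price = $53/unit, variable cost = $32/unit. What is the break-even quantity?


Formula: BEQ = Fixed Costs / (Price - Variable Cost)
Contribution margin = $53 - $32 = $21/unit
BEQ = ceil($79073 / $21/unit) = ceil(3765.38) = 3766 units

3766 units


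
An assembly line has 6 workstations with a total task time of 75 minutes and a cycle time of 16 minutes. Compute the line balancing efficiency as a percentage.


Formula: Efficiency = Sum of Task Times / (N_stations * CT) * 100
Total station capacity = 6 stations * 16 min = 96 min
Efficiency = 75 / 96 * 100 = 78.1%

78.1%


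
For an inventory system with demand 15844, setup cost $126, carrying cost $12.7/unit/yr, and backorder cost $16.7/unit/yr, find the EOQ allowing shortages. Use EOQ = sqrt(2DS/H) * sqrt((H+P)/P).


Formula: EOQ* = sqrt(2DS/H) * sqrt((H+P)/P)
Base EOQ = sqrt(2*15844*126/12.7) = 560.7 units
Correction = sqrt((12.7+16.7)/16.7) = 1.32683
EOQ* = 560.7 * 1.32683 = 744.0 units

744.0 units


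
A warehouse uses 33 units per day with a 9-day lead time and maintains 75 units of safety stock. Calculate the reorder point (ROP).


Formula: ROP = (Daily Demand * Lead Time) + Safety Stock
Demand during lead time = 33 * 9 = 297 units
ROP = 297 + 75 = 372 units

372 units


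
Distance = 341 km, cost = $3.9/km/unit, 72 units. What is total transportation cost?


TC = dist * cost * units = 341 * 3.9 * 72 = $95752.80

$95752.80


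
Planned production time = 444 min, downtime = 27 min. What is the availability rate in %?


Formula: Availability = (Planned Time - Downtime) / Planned Time * 100
Uptime = 444 - 27 = 417 min
Availability = 417 / 444 * 100 = 93.9%

93.9%


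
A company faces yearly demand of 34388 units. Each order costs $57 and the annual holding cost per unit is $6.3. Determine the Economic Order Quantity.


Formula: EOQ = sqrt(2 * D * S / H)
Numerator: 2 * 34388 * 57 = 3920232
2DS/H = 3920232 / 6.3 = 622259.0
EOQ = sqrt(622259.0) = 788.8 units

788.8 units


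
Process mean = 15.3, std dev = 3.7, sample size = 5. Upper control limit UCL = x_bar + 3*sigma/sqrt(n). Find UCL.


UCL = 15.3 + 3 * 3.7 / sqrt(5)

20.26


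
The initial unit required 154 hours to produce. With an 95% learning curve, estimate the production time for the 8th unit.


Formula: T_n = T_1 * (learning_rate)^(log2(n)) where learning_rate = rate/100
Doublings = log2(8) = 3
T_n = 154 * 0.95^3
T_n = 154 * 0.8574 = 132.0 hours

132.0 hours


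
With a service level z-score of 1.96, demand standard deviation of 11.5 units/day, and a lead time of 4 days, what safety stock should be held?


Formula: SS = z * sigma_d * sqrt(LT)
sqrt(LT) = sqrt(4) = 2.0
SS = 1.96 * 11.5 * 2.0
SS = 45.1 units

45.1 units


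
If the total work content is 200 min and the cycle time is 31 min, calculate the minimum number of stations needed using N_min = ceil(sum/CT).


Formula: N_min = ceil(Sum of Task Times / Cycle Time)
N_min = ceil(200 min / 31 min) = ceil(6.4516)
N_min = 7 stations

7


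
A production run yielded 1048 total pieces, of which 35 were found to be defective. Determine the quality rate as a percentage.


Formula: Quality Rate = Good Pieces / Total Pieces * 100
Good pieces = 1048 - 35 = 1013
QR = 1013 / 1048 * 100 = 96.7%

96.7%


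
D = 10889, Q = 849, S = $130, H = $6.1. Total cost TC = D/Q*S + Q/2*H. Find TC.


TC = 10889/849 * 130 + 849/2 * 6.1

$4256.79


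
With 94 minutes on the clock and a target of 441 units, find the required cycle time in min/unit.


Formula: CT = Available Time / Number of Units
CT = 94 min / 441 units
CT = 0.21 min/unit

0.21 min/unit


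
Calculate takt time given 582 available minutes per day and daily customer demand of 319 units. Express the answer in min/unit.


Formula: Takt Time = Available Production Time / Customer Demand
Takt = 582 min/day / 319 units/day
Takt = 1.82 min/unit

1.82 min/unit


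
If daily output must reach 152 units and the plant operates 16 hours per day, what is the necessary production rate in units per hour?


Formula: Production Rate = Daily Demand / Available Hours
Rate = 152 units/day / 16 hours/day
Rate = 9.5 units/hour

9.5 units/hour


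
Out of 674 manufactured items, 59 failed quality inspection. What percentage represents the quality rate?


Formula: Quality Rate = Good Pieces / Total Pieces * 100
Good pieces = 674 - 59 = 615
QR = 615 / 674 * 100 = 91.2%

91.2%


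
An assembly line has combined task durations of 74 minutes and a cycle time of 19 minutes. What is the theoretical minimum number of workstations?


Formula: N_min = ceil(Sum of Task Times / Cycle Time)
N_min = ceil(74 min / 19 min) = ceil(3.8947)
N_min = 4 stations

4


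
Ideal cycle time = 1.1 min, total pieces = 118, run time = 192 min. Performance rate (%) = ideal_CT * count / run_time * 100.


Formula: Performance = (Ideal CT * Total Count) / Run Time * 100
Ideal output time = 1.1 * 118 = 129.8 min
Performance = 129.8 / 192 * 100 = 67.6%

67.6%


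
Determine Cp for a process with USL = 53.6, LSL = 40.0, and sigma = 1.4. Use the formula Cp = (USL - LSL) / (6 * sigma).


Cp = (53.6 - 40.0) / (6 * 1.4)

1.62


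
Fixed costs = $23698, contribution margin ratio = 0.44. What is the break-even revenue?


Formula: BER = Fixed Costs / Contribution Margin Ratio
BER = $23698 / 0.44
BER = $53859.09 (to the nearest cent)

$53859.09


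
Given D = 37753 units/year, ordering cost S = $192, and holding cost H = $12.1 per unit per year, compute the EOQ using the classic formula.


Formula: EOQ = sqrt(2 * D * S / H)
Numerator: 2 * 37753 * 192 = 14497152
2DS/H = 14497152 / 12.1 = 1198111.7
EOQ = sqrt(1198111.7) = 1094.6 units

1094.6 units


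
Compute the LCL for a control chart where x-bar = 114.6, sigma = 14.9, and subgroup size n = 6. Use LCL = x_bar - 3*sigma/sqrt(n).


LCL = 114.6 - 3 * 14.9 / sqrt(6)

96.35


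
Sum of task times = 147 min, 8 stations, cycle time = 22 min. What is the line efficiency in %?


Formula: Efficiency = Sum of Task Times / (N_stations * CT) * 100
Total station capacity = 8 stations * 22 min = 176 min
Efficiency = 147 / 176 * 100 = 83.5%

83.5%


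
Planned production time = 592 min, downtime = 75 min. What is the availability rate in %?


Formula: Availability = (Planned Time - Downtime) / Planned Time * 100
Uptime = 592 - 75 = 517 min
Availability = 517 / 592 * 100 = 87.3%

87.3%


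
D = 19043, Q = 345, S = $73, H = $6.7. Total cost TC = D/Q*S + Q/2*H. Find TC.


TC = 19043/345 * 73 + 345/2 * 6.7

$5185.14


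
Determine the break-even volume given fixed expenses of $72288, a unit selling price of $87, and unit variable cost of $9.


Formula: BEQ = Fixed Costs / (Price - Variable Cost)
Contribution margin = $87 - $9 = $78/unit
BEQ = ceil($72288 / $78/unit) = ceil(926.77) = 927 units

927 units


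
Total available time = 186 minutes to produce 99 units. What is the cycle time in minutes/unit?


Formula: CT = Available Time / Number of Units
CT = 186 min / 99 units
CT = 1.88 min/unit

1.88 min/unit


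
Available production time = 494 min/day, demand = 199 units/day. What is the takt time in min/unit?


Formula: Takt Time = Available Production Time / Customer Demand
Takt = 494 min/day / 199 units/day
Takt = 2.48 min/unit

2.48 min/unit


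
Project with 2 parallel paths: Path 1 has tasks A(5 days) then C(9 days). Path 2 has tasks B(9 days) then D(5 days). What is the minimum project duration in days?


Path 1 = 5 + 9 = 14 days
Path 2 = 9 + 5 = 14 days
Duration = max(14, 14) = 14 days

14 days


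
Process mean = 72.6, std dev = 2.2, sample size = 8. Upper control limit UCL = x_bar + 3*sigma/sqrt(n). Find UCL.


UCL = 72.6 + 3 * 2.2 / sqrt(8)

74.93


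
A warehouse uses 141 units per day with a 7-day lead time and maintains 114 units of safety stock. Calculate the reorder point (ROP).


Formula: ROP = (Daily Demand * Lead Time) + Safety Stock
Demand during lead time = 141 * 7 = 987 units
ROP = 987 + 114 = 1101 units

1101 units


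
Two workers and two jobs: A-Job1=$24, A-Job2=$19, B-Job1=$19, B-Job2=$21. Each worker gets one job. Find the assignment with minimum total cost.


Option 1: A->1 + B->2 = $24 + $21 = $45
Option 2: A->2 + B->1 = $19 + $19 = $38
Min cost = min($45, $38) = $38

$38


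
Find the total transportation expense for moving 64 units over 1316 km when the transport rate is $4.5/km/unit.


TC = dist * cost * units = 1316 * 4.5 * 64 = $379008.00

$379008.00


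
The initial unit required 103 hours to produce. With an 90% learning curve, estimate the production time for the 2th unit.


Formula: T_n = T_1 * (learning_rate)^(log2(n)) where learning_rate = rate/100
Doublings = log2(2) = 1
T_n = 103 * 0.9^1
T_n = 103 * 0.9 = 92.7 hours

92.7 hours


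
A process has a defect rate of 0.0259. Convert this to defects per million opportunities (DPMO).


DPMO = defect_rate * 1000000 = 0.0259 * 1000000

25900


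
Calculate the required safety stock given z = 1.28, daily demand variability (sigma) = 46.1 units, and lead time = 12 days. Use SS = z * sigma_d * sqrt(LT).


Formula: SS = z * sigma_d * sqrt(LT)
sqrt(LT) = sqrt(12) = 3.4641
SS = 1.28 * 46.1 * 3.4641
SS = 204.4 units

204.4 units


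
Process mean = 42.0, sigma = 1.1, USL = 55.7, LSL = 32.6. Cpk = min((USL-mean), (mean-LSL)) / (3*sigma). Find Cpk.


Cpu = (55.7 - 42.0) / (3 * 1.1) = 4.15
Cpl = (42.0 - 32.6) / (3 * 1.1) = 2.85
Cpk = min(4.15, 2.85) = 2.85

2.85


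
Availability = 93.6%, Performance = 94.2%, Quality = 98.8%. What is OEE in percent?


Formula: OEE = Availability * Performance * Quality / 10000
A * P = 93.6% * 94.2% / 100 = 88.17%
OEE = 88.17% * 98.8% / 100 = 87.1%

87.1%


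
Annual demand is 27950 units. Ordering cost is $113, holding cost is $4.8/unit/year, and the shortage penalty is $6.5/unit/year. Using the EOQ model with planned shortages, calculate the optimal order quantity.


Formula: EOQ* = sqrt(2DS/H) * sqrt((H+P)/P)
Base EOQ = sqrt(2*27950*113/4.8) = 1147.16 units
Correction = sqrt((4.8+6.5)/6.5) = 1.31851
EOQ* = 1147.16 * 1.31851 = 1512.5 units

1512.5 units


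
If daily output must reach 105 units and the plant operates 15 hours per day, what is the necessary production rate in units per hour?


Formula: Production Rate = Daily Demand / Available Hours
Rate = 105 units/day / 15 hours/day
Rate = 7.0 units/hour

7.0 units/hour


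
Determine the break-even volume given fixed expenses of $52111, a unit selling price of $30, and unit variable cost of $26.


Formula: BEQ = Fixed Costs / (Price - Variable Cost)
Contribution margin = $30 - $26 = $4/unit
BEQ = ceil($52111 / $4/unit) = ceil(13027.75) = 13028 units

13028 units


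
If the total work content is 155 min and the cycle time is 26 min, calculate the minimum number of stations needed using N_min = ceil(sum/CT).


Formula: N_min = ceil(Sum of Task Times / Cycle Time)
N_min = ceil(155 min / 26 min) = ceil(5.9615)
N_min = 6 stations

6


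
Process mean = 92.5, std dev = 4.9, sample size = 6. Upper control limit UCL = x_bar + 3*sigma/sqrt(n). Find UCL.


UCL = 92.5 + 3 * 4.9 / sqrt(6)

98.5


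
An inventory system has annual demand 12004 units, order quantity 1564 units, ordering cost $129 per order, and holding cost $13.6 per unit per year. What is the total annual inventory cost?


TC = 12004/1564 * 129 + 1564/2 * 13.6

$11625.30


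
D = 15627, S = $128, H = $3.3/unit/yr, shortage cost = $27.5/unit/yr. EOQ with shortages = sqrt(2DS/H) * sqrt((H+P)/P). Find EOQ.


Formula: EOQ* = sqrt(2DS/H) * sqrt((H+P)/P)
Base EOQ = sqrt(2*15627*128/3.3) = 1101.03 units
Correction = sqrt((3.3+27.5)/27.5) = 1.0583
EOQ* = 1101.03 * 1.0583 = 1165.2 units

1165.2 units


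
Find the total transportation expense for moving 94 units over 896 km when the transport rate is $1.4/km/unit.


TC = dist * cost * units = 896 * 1.4 * 94 = $117913.60

$117913.60


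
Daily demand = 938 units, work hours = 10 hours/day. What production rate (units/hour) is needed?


Formula: Production Rate = Daily Demand / Available Hours
Rate = 938 units/day / 10 hours/day
Rate = 93.8 units/hour

93.8 units/hour


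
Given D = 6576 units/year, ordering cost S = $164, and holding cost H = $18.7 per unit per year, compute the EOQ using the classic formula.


Formula: EOQ = sqrt(2 * D * S / H)
Numerator: 2 * 6576 * 164 = 2156928
2DS/H = 2156928 / 18.7 = 115343.7
EOQ = sqrt(115343.7) = 339.6 units

339.6 units


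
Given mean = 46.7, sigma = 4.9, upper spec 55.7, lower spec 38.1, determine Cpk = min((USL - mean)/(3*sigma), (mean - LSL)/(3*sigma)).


Cpu = (55.7 - 46.7) / (3 * 4.9) = 0.61
Cpl = (46.7 - 38.1) / (3 * 4.9) = 0.59
Cpk = min(0.61, 0.59) = 0.59

0.59


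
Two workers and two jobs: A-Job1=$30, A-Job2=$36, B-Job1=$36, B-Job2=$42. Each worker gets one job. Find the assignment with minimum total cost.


Option 1: A->1 + B->2 = $30 + $42 = $72
Option 2: A->2 + B->1 = $36 + $36 = $72
Min cost = min($72, $72) = $72

$72


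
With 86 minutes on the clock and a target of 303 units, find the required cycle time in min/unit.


Formula: CT = Available Time / Number of Units
CT = 86 min / 303 units
CT = 0.28 min/unit

0.28 min/unit


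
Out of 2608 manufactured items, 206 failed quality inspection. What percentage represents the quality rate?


Formula: Quality Rate = Good Pieces / Total Pieces * 100
Good pieces = 2608 - 206 = 2402
QR = 2402 / 2608 * 100 = 92.1%

92.1%


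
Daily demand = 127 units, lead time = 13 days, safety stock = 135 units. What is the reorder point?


Formula: ROP = (Daily Demand * Lead Time) + Safety Stock
Demand during lead time = 127 * 13 = 1651 units
ROP = 1651 + 135 = 1786 units

1786 units


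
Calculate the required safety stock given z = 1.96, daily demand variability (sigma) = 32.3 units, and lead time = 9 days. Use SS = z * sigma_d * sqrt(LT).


Formula: SS = z * sigma_d * sqrt(LT)
sqrt(LT) = sqrt(9) = 3.0
SS = 1.96 * 32.3 * 3.0
SS = 189.9 units

189.9 units


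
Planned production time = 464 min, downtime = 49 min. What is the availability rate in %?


Formula: Availability = (Planned Time - Downtime) / Planned Time * 100
Uptime = 464 - 49 = 415 min
Availability = 415 / 464 * 100 = 89.4%

89.4%


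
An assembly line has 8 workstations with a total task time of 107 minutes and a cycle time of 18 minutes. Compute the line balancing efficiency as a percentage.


Formula: Efficiency = Sum of Task Times / (N_stations * CT) * 100
Total station capacity = 8 stations * 18 min = 144 min
Efficiency = 107 / 144 * 100 = 74.3%

74.3%


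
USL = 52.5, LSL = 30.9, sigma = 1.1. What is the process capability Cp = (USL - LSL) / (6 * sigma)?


Cp = (52.5 - 30.9) / (6 * 1.1)

3.27


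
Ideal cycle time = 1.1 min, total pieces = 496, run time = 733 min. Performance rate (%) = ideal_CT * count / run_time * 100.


Formula: Performance = (Ideal CT * Total Count) / Run Time * 100
Ideal output time = 1.1 * 496 = 545.6 min
Performance = 545.6 / 733 * 100 = 74.4%

74.4%


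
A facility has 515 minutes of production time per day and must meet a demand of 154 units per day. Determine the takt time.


Formula: Takt Time = Available Production Time / Customer Demand
Takt = 515 min/day / 154 units/day
Takt = 3.34 min/unit

3.34 min/unit


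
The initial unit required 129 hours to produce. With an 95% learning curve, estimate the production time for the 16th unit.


Formula: T_n = T_1 * (learning_rate)^(log2(n)) where learning_rate = rate/100
Doublings = log2(16) = 4
T_n = 129 * 0.95^4
T_n = 129 * 0.8145 = 105.1 hours

105.1 hours


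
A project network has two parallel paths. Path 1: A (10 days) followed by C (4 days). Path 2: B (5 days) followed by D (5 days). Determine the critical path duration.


Path 1 = 10 + 4 = 14 days
Path 2 = 5 + 5 = 10 days
Duration = max(14, 10) = 14 days

14 days


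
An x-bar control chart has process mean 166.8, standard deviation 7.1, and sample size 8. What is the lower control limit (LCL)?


LCL = 166.8 - 3 * 7.1 / sqrt(8)

159.27


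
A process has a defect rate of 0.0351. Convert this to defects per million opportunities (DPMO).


DPMO = defect_rate * 1000000 = 0.0351 * 1000000

35100


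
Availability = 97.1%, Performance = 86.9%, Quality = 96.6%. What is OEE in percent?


Formula: OEE = Availability * Performance * Quality / 10000
A * P = 97.1% * 86.9% / 100 = 84.38%
OEE = 84.38% * 96.6% / 100 = 81.5%

81.5%


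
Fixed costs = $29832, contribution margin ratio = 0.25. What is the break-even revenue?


Formula: BER = Fixed Costs / Contribution Margin Ratio
BER = $29832 / 0.25
BER = $119328.00 (to the nearest cent)

$119328.00


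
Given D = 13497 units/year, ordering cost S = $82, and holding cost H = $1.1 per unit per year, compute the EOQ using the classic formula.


Formula: EOQ = sqrt(2 * D * S / H)
Numerator: 2 * 13497 * 82 = 2213508
2DS/H = 2213508 / 1.1 = 2012280.0
EOQ = sqrt(2012280.0) = 1418.5 units

1418.5 units


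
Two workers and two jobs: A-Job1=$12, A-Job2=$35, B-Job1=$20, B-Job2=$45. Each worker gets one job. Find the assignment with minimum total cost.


Option 1: A->1 + B->2 = $12 + $45 = $57
Option 2: A->2 + B->1 = $35 + $20 = $55
Min cost = min($57, $55) = $55

$55


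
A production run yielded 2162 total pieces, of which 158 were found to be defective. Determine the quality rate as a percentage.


Formula: Quality Rate = Good Pieces / Total Pieces * 100
Good pieces = 2162 - 158 = 2004
QR = 2004 / 2162 * 100 = 92.7%

92.7%


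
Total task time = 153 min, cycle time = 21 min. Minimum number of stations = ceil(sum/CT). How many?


Formula: N_min = ceil(Sum of Task Times / Cycle Time)
N_min = ceil(153 min / 21 min) = ceil(7.2857)
N_min = 8 stations

8


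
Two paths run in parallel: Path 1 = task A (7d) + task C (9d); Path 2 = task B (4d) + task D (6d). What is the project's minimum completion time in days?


Path 1 = 7 + 9 = 16 days
Path 2 = 4 + 6 = 10 days
Duration = max(16, 10) = 16 days

16 days


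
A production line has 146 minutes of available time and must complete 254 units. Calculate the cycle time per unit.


Formula: CT = Available Time / Number of Units
CT = 146 min / 254 units
CT = 0.57 min/unit

0.57 min/unit


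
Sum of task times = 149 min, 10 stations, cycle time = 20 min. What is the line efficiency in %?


Formula: Efficiency = Sum of Task Times / (N_stations * CT) * 100
Total station capacity = 10 stations * 20 min = 200 min
Efficiency = 149 / 200 * 100 = 74.5%

74.5%


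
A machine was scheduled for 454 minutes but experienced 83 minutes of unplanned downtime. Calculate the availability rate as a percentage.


Formula: Availability = (Planned Time - Downtime) / Planned Time * 100
Uptime = 454 - 83 = 371 min
Availability = 371 / 454 * 100 = 81.7%

81.7%


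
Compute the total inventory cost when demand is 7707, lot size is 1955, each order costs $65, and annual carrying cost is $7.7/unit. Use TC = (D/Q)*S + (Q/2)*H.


TC = 7707/1955 * 65 + 1955/2 * 7.7

$7782.99


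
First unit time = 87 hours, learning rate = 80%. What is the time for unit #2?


Formula: T_n = T_1 * (learning_rate)^(log2(n)) where learning_rate = rate/100
Doublings = log2(2) = 1
T_n = 87 * 0.8^1
T_n = 87 * 0.8 = 69.6 hours

69.6 hours


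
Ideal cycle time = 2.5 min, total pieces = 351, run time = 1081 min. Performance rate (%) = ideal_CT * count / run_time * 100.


Formula: Performance = (Ideal CT * Total Count) / Run Time * 100
Ideal output time = 2.5 * 351 = 877.5 min
Performance = 877.5 / 1081 * 100 = 81.2%

81.2%


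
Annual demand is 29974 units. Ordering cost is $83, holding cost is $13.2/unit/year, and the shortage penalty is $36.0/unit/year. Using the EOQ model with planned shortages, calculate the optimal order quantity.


Formula: EOQ* = sqrt(2DS/H) * sqrt((H+P)/P)
Base EOQ = sqrt(2*29974*83/13.2) = 613.96 units
Correction = sqrt((13.2+36.0)/36.0) = 1.16905
EOQ* = 613.96 * 1.16905 = 717.7 units

717.7 units


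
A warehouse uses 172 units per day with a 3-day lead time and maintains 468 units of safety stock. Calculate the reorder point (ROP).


Formula: ROP = (Daily Demand * Lead Time) + Safety Stock
Demand during lead time = 172 * 3 = 516 units
ROP = 516 + 468 = 984 units

984 units


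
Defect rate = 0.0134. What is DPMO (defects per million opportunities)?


DPMO = defect_rate * 1000000 = 0.0134 * 1000000

13400


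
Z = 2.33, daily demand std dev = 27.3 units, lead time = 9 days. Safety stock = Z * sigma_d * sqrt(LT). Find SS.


Formula: SS = z * sigma_d * sqrt(LT)
sqrt(LT) = sqrt(9) = 3.0
SS = 2.33 * 27.3 * 3.0
SS = 190.8 units

190.8 units


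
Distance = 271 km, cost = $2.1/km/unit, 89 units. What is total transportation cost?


TC = dist * cost * units = 271 * 2.1 * 89 = $50649.90

$50649.90


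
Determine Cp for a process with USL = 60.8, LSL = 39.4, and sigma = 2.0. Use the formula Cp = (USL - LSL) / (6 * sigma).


Cp = (60.8 - 39.4) / (6 * 2.0)

1.78


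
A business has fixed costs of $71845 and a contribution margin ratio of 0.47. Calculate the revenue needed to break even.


Formula: BER = Fixed Costs / Contribution Margin Ratio
BER = $71845 / 0.47
BER = $152861.70 (to the nearest cent)

$152861.70


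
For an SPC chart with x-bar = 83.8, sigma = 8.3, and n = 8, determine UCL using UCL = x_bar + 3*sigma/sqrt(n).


UCL = 83.8 + 3 * 8.3 / sqrt(8)

92.6


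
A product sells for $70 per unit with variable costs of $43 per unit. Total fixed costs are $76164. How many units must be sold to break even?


Formula: BEQ = Fixed Costs / (Price - Variable Cost)
Contribution margin = $70 - $43 = $27/unit
BEQ = ceil($76164 / $27/unit) = ceil(2820.89) = 2821 units

2821 units


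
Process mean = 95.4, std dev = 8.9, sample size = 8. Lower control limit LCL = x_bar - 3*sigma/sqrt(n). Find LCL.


LCL = 95.4 - 3 * 8.9 / sqrt(8)

85.96


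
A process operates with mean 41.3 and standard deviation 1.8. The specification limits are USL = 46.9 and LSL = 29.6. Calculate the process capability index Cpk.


Cpu = (46.9 - 41.3) / (3 * 1.8) = 1.04
Cpl = (41.3 - 29.6) / (3 * 1.8) = 2.17
Cpk = min(1.04, 2.17) = 1.04

1.04


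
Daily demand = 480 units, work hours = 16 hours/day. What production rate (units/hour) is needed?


Formula: Production Rate = Daily Demand / Available Hours
Rate = 480 units/day / 16 hours/day
Rate = 30.0 units/hour

30.0 units/hour


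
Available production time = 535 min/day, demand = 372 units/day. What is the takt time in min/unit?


Formula: Takt Time = Available Production Time / Customer Demand
Takt = 535 min/day / 372 units/day
Takt = 1.44 min/unit

1.44 min/unit


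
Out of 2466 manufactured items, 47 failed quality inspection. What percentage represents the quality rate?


Formula: Quality Rate = Good Pieces / Total Pieces * 100
Good pieces = 2466 - 47 = 2419
QR = 2419 / 2466 * 100 = 98.1%

98.1%


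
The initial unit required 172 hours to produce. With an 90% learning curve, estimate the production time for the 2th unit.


Formula: T_n = T_1 * (learning_rate)^(log2(n)) where learning_rate = rate/100
Doublings = log2(2) = 1
T_n = 172 * 0.9^1
T_n = 172 * 0.9 = 154.8 hours

154.8 hours


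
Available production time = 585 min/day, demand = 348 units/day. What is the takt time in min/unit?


Formula: Takt Time = Available Production Time / Customer Demand
Takt = 585 min/day / 348 units/day
Takt = 1.68 min/unit

1.68 min/unit


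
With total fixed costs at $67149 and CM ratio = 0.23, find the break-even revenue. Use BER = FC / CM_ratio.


Formula: BER = Fixed Costs / Contribution Margin Ratio
BER = $67149 / 0.23
BER = $291952.17 (to the nearest cent)

$291952.17


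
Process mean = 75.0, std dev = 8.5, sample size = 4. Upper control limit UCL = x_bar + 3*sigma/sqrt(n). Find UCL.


UCL = 75.0 + 3 * 8.5 / sqrt(4)

87.75


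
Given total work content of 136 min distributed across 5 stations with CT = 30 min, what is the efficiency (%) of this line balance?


Formula: Efficiency = Sum of Task Times / (N_stations * CT) * 100
Total station capacity = 5 stations * 30 min = 150 min
Efficiency = 136 / 150 * 100 = 90.7%

90.7%


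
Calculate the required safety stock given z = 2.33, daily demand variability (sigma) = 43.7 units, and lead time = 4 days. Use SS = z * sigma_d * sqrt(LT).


Formula: SS = z * sigma_d * sqrt(LT)
sqrt(LT) = sqrt(4) = 2.0
SS = 2.33 * 43.7 * 2.0
SS = 203.6 units

203.6 units


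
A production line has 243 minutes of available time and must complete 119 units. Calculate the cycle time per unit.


Formula: CT = Available Time / Number of Units
CT = 243 min / 119 units
CT = 2.04 min/unit

2.04 min/unit


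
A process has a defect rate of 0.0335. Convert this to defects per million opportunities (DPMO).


DPMO = defect_rate * 1000000 = 0.0335 * 1000000

33500


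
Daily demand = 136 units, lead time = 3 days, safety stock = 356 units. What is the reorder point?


Formula: ROP = (Daily Demand * Lead Time) + Safety Stock
Demand during lead time = 136 * 3 = 408 units
ROP = 408 + 356 = 764 units

764 units


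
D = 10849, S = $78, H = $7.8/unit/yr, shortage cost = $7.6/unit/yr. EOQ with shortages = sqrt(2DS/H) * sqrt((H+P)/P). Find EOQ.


Formula: EOQ* = sqrt(2DS/H) * sqrt((H+P)/P)
Base EOQ = sqrt(2*10849*78/7.8) = 465.81 units
Correction = sqrt((7.8+7.6)/7.6) = 1.42349
EOQ* = 465.81 * 1.42349 = 663.1 units

663.1 units


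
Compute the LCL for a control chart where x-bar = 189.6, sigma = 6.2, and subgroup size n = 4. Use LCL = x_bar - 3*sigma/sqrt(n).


LCL = 189.6 - 3 * 6.2 / sqrt(4)

180.3


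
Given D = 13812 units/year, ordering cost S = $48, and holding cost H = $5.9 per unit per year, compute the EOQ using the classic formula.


Formula: EOQ = sqrt(2 * D * S / H)
Numerator: 2 * 13812 * 48 = 1325952
2DS/H = 1325952 / 5.9 = 224737.6
EOQ = sqrt(224737.6) = 474.1 units

474.1 units


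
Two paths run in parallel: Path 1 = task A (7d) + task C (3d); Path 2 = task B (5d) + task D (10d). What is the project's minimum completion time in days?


Path 1 = 7 + 3 = 10 days
Path 2 = 5 + 10 = 15 days
Duration = max(10, 15) = 15 days

15 days


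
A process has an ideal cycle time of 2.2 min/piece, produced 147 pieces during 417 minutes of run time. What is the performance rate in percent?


Formula: Performance = (Ideal CT * Total Count) / Run Time * 100
Ideal output time = 2.2 * 147 = 323.4 min
Performance = 323.4 / 417 * 100 = 77.6%

77.6%


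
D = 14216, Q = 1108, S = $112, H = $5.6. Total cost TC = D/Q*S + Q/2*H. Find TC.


TC = 14216/1108 * 112 + 1108/2 * 5.6

$4539.40


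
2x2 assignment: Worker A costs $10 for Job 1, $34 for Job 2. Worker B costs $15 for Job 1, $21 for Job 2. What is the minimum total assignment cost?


Option 1: A->1 + B->2 = $10 + $21 = $31
Option 2: A->2 + B->1 = $34 + $15 = $49
Min cost = min($31, $49) = $31

$31


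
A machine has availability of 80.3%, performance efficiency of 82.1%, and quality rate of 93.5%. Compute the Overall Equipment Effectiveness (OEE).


Formula: OEE = Availability * Performance * Quality / 10000
A * P = 80.3% * 82.1% / 100 = 65.93%
OEE = 65.93% * 93.5% / 100 = 61.6%

61.6%


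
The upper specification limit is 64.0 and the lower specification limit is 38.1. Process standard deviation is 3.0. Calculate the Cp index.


Cp = (64.0 - 38.1) / (6 * 3.0)

1.44


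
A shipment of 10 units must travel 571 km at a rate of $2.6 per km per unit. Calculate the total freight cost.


TC = dist * cost * units = 571 * 2.6 * 10 = $14846.00

$14846.00


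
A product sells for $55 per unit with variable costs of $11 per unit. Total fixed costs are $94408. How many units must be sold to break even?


Formula: BEQ = Fixed Costs / (Price - Variable Cost)
Contribution margin = $55 - $11 = $44/unit
BEQ = ceil($94408 / $44/unit) = ceil(2145.64) = 2146 units

2146 units


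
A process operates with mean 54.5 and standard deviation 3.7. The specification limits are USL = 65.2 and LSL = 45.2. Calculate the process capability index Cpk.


Cpu = (65.2 - 54.5) / (3 * 3.7) = 0.96
Cpl = (54.5 - 45.2) / (3 * 3.7) = 0.84
Cpk = min(0.96, 0.84) = 0.84

0.84


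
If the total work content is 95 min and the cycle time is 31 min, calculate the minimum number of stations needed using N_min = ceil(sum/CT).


Formula: N_min = ceil(Sum of Task Times / Cycle Time)
N_min = ceil(95 min / 31 min) = ceil(3.0645)
N_min = 4 stations

4


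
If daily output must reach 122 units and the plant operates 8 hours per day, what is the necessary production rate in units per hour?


Formula: Production Rate = Daily Demand / Available Hours
Rate = 122 units/day / 8 hours/day
Rate = 15.3 units/hour

15.3 units/hour


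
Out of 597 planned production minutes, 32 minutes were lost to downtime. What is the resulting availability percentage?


Formula: Availability = (Planned Time - Downtime) / Planned Time * 100
Uptime = 597 - 32 = 565 min
Availability = 565 / 597 * 100 = 94.6%

94.6%


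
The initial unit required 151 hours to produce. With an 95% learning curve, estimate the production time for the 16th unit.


Formula: T_n = T_1 * (learning_rate)^(log2(n)) where learning_rate = rate/100
Doublings = log2(16) = 4
T_n = 151 * 0.95^4
T_n = 151 * 0.8145 = 123.0 hours

123.0 hours


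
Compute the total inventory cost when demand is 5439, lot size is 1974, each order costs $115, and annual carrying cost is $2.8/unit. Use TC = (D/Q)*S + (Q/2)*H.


TC = 5439/1974 * 115 + 1974/2 * 2.8

$3080.46


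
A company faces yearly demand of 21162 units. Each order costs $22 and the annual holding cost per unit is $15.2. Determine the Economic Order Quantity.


Formula: EOQ = sqrt(2 * D * S / H)
Numerator: 2 * 21162 * 22 = 931128
2DS/H = 931128 / 15.2 = 61258.4
EOQ = sqrt(61258.4) = 247.5 units

247.5 units
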